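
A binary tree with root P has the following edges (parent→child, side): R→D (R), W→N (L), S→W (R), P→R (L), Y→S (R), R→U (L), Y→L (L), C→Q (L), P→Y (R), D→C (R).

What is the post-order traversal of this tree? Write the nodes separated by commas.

U, Q, C, D, R, L, N, W, S, Y, P

Post-order visits the left subtree, then the right subtree, then the node.
At P: go left to R.
  At R: go left to U.
    U is a leaf — visit U.
  At R: go right to D.
    At D: no left child.
    At D: go right to C.
      At C: go left to Q.
        Q is a leaf — visit Q.
      At C: no right child.
      Visit C.
    Visit D.
  Visit R.
At P: go right to Y.
  At Y: go left to L.
    L is a leaf — visit L.
  At Y: go right to S.
    At S: no left child.
    At S: go right to W.
      At W: go left to N.
        N is a leaf — visit N.
      At W: no right child.
      Visit W.
    Visit S.
  Visit Y.
Visit P.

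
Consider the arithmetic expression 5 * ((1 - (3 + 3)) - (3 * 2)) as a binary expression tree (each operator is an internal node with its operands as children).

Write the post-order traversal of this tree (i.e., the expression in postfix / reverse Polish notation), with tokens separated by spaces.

Post-order on an expression tree gives postfix notation: for each operator, emit left operand, right operand, then the operator.

5 1 3 3 + - 3 2 * - *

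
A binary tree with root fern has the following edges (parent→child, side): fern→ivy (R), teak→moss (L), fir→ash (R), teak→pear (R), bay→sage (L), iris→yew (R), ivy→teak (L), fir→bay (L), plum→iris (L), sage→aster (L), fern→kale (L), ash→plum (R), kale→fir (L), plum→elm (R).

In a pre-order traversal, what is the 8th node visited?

plum

Pre-order visits the node, then its left subtree, then its right subtree.
Visit fern.
At fern: go left to kale.
  Visit kale.
  At kale: go left to fir.
    Visit fir.
    At fir: go left to bay.
      Visit bay.
      At bay: go left to sage.
        Visit sage.
        At sage: go left to aster.
          aster is a leaf — visit aster.
        At sage: no right child.
      At bay: no right child.
    At fir: go right to ash.
      Visit ash.
      At ash: no left child.
      At ash: go right to plum.
        Visit plum.
        At plum: go left to iris.
          Visit iris.
          At iris: no left child.
          At iris: go right to yew.
            yew is a leaf — visit yew.
        At plum: go right to elm.
          elm is a leaf — visit elm.
  At kale: no right child.
At fern: go right to ivy.
  Visit ivy.
  At ivy: go left to teak.
    Visit teak.
    At teak: go left to moss.
      moss is a leaf — visit moss.
    At teak: go right to pear.
      pear is a leaf — visit pear.
  At ivy: no right child.
Full pre-order sequence: fern, kale, fir, bay, sage, aster, ash, plum, iris, yew, elm, ivy, teak, moss, pear.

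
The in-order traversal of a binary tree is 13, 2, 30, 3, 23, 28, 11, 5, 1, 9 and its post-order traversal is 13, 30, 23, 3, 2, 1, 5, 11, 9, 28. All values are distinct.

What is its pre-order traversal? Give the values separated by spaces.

The last element of post-order is the root; it splits in-order into left and right subtrees.
Root 28: left subtree has 5 nodes {13, 2, 30, 3, 23}, right has 4 {11, 5, 1, 9}.
  Root 2: left subtree has 1 node {13}, right has 3 {30, 3, 23}.
    Root 3: left subtree has 1 node {30}, right has 1 {23}.
  Root 9: left subtree has 3 nodes {11, 5, 1}, right has 0 { }.
    Root 11: left subtree has 0 nodes { }, right has 2 {5, 1}.
      Root 5: left subtree has 0 nodes { }, right has 1 {1}.

28 2 13 3 30 23 9 11 5 1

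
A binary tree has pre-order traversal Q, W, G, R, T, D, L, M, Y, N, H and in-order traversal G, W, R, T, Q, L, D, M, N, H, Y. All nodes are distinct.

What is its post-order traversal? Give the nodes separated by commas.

G, T, R, W, L, H, N, Y, M, D, Q

The first element of pre-order is the root; it splits in-order into left and right subtrees.
Root Q: left subtree has 4 nodes {G, W, R, T}, right has 6 {L, D, M, N, H, Y}.
  Root W: left subtree has 1 node {G}, right has 2 {R, T}.
    Root R: left subtree has 0 nodes { }, right has 1 {T}.
  Root D: left subtree has 1 node {L}, right has 4 {M, N, H, Y}.
    Root M: left subtree has 0 nodes { }, right has 3 {N, H, Y}.
      Root Y: left subtree has 2 nodes {N, H}, right has 0 { }.
        Root N: left subtree has 0 nodes { }, right has 1 {H}.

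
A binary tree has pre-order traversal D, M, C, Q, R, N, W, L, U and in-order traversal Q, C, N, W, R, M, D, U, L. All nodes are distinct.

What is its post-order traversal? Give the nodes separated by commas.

Q, W, N, R, C, M, U, L, D

The first element of pre-order is the root; it splits in-order into left and right subtrees.
Root D: left subtree has 6 nodes {Q, C, N, W, R, M}, right has 2 {U, L}.
  Root M: left subtree has 5 nodes {Q, C, N, W, R}, right has 0 { }.
    Root C: left subtree has 1 node {Q}, right has 3 {N, W, R}.
      Root R: left subtree has 2 nodes {N, W}, right has 0 { }.
        Root N: left subtree has 0 nodes { }, right has 1 {W}.
  Root L: left subtree has 1 node {U}, right has 0 { }.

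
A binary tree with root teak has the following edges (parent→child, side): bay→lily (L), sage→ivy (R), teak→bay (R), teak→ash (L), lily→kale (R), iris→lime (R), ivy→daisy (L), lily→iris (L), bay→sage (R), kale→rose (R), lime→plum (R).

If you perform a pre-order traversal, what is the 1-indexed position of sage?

10

Pre-order visits the node, then its left subtree, then its right subtree.
Visit teak.
At teak: go left to ash.
  ash is a leaf — visit ash.
At teak: go right to bay.
  Visit bay.
  At bay: go left to lily.
    Visit lily.
    At lily: go left to iris.
      Visit iris.
      At iris: no left child.
      At iris: go right to lime.
        Visit lime.
        At lime: no left child.
        At lime: go right to plum.
          plum is a leaf — visit plum.
    At lily: go right to kale.
      Visit kale.
      At kale: no left child.
      At kale: go right to rose.
        rose is a leaf — visit rose.
  At bay: go right to sage.
    Visit sage.
    At sage: no left child.
    At sage: go right to ivy.
      Visit ivy.
      At ivy: go left to daisy.
        daisy is a leaf — visit daisy.
      At ivy: no right child.
Full pre-order sequence: teak, ash, bay, lily, iris, lime, plum, kale, rose, sage, ivy, daisy.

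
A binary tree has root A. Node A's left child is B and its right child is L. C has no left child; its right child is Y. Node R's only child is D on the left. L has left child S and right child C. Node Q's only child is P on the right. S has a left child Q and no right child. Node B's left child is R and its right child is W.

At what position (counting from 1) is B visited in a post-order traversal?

Post-order visits the left subtree, then the right subtree, then the node.
At A: go left to B.
  At B: go left to R.
    At R: go left to D.
      D is a leaf — visit D.
    At R: no right child.
    Visit R.
  At B: go right to W.
    W is a leaf — visit W.
  Visit B.
At A: go right to L.
  At L: go left to S.
    At S: go left to Q.
      At Q: no left child.
      At Q: go right to P.
        P is a leaf — visit P.
      Visit Q.
    At S: no right child.
    Visit S.
  At L: go right to C.
    At C: no left child.
    At C: go right to Y.
      Y is a leaf — visit Y.
    Visit C.
  Visit L.
Visit A.
Full post-order sequence: D, R, W, B, P, Q, S, Y, C, L, A.

4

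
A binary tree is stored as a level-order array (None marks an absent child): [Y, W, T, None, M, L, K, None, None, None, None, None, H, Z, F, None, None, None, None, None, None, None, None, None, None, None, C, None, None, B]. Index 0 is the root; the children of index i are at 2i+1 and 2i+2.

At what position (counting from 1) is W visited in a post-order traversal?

2

Post-order visits the left subtree, then the right subtree, then the node.
At Y: go left to W.
  At W: no left child.
  At W: go right to M.
    M is a leaf — visit M.
  Visit W.
At Y: go right to T.
  At T: go left to L.
    At L: no left child.
    At L: go right to H.
      At H: no left child.
      At H: go right to C.
        C is a leaf — visit C.
      Visit H.
    Visit L.
  At T: go right to K.
    At K: go left to Z.
      Z is a leaf — visit Z.
    At K: go right to F.
      At F: go left to B.
        B is a leaf — visit B.
      At F: no right child.
      Visit F.
    Visit K.
  Visit T.
Visit Y.
Full post-order sequence: M, W, C, H, L, Z, B, F, K, T, Y.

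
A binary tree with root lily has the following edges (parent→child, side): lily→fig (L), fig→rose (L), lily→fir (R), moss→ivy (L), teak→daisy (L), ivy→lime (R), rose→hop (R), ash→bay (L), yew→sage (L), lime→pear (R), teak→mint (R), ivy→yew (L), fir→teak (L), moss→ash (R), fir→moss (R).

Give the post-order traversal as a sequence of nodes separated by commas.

Post-order visits the left subtree, then the right subtree, then the node.
At lily: go left to fig.
  At fig: go left to rose.
    At rose: no left child.
    At rose: go right to hop.
      hop is a leaf — visit hop.
    Visit rose.
  At fig: no right child.
  Visit fig.
At lily: go right to fir.
  At fir: go left to teak.
    At teak: go left to daisy.
      daisy is a leaf — visit daisy.
    At teak: go right to mint.
      mint is a leaf — visit mint.
    Visit teak.
  At fir: go right to moss.
    At moss: go left to ivy.
      At ivy: go left to yew.
        At yew: go left to sage.
          sage is a leaf — visit sage.
        At yew: no right child.
        Visit yew.
      At ivy: go right to lime.
        At lime: no left child.
        At lime: go right to pear.
          pear is a leaf — visit pear.
        Visit lime.
      Visit ivy.
    At moss: go right to ash.
      At ash: go left to bay.
        bay is a leaf — visit bay.
      At ash: no right child.
      Visit ash.
    Visit moss.
  Visit fir.
Visit lily.

hop, rose, fig, daisy, mint, teak, sage, yew, pear, lime, ivy, bay, ash, moss, fir, lily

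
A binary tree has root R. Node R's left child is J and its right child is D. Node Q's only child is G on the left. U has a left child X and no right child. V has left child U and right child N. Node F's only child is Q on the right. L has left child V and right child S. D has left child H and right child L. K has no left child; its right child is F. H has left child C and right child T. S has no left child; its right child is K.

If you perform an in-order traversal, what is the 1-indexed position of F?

In-order visits the left subtree, then the node, then the right subtree.
At R: go left to J.
  J is a leaf — visit J.
Visit R.
At R: go right to D.
  At D: go left to H.
    At H: go left to C.
      C is a leaf — visit C.
    Visit H.
    At H: go right to T.
      T is a leaf — visit T.
  Visit D.
  At D: go right to L.
    At L: go left to V.
      At V: go left to U.
        At U: go left to X.
          X is a leaf — visit X.
        Visit U.
        At U: no right child.
      Visit V.
      At V: go right to N.
        N is a leaf — visit N.
    Visit L.
    At L: go right to S.
      At S: no left child.
      Visit S.
      At S: go right to K.
        At K: no left child.
        Visit K.
        At K: go right to F.
          At F: no left child.
          Visit F.
          At F: go right to Q.
            At Q: go left to G.
              G is a leaf — visit G.
            Visit Q.
            At Q: no right child.
Full in-order sequence: J, R, C, H, T, D, X, U, V, N, L, S, K, F, G, Q.

14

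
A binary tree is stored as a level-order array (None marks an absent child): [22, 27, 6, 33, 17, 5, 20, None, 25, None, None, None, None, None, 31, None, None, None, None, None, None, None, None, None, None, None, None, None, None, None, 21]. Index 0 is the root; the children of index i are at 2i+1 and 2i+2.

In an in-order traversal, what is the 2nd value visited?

25

In-order visits the left subtree, then the node, then the right subtree.
At 22: go left to 27.
  At 27: go left to 33.
    At 33: no left child.
    Visit 33.
    At 33: go right to 25.
      25 is a leaf — visit 25.
  Visit 27.
  At 27: go right to 17.
    17 is a leaf — visit 17.
Visit 22.
At 22: go right to 6.
  At 6: go left to 5.
    5 is a leaf — visit 5.
  Visit 6.
  At 6: go right to 20.
    At 20: no left child.
    Visit 20.
    At 20: go right to 31.
      At 31: no left child.
      Visit 31.
      At 31: go right to 21.
        21 is a leaf — visit 21.
Full in-order sequence: 33, 25, 27, 17, 22, 5, 6, 20, 31, 21.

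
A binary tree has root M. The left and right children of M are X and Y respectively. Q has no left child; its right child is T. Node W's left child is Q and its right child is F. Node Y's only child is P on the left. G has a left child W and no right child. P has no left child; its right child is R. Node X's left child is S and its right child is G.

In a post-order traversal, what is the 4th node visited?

Post-order visits the left subtree, then the right subtree, then the node.
At M: go left to X.
  At X: go left to S.
    S is a leaf — visit S.
  At X: go right to G.
    At G: go left to W.
      At W: go left to Q.
        At Q: no left child.
        At Q: go right to T.
          T is a leaf — visit T.
        Visit Q.
      At W: go right to F.
        F is a leaf — visit F.
      Visit W.
    At G: no right child.
    Visit G.
  Visit X.
At M: go right to Y.
  At Y: go left to P.
    At P: no left child.
    At P: go right to R.
      R is a leaf — visit R.
    Visit P.
  At Y: no right child.
  Visit Y.
Visit M.
Full post-order sequence: S, T, Q, F, W, G, X, R, P, Y, M.

F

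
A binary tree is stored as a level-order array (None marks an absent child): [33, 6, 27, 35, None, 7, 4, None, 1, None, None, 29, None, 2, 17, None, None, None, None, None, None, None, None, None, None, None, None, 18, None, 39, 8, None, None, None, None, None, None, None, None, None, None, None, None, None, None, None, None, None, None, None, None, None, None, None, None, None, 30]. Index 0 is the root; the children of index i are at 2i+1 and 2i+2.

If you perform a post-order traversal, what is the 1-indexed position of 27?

13

Post-order visits the left subtree, then the right subtree, then the node.
At 33: go left to 6.
  At 6: go left to 35.
    At 35: no left child.
    At 35: go right to 1.
      1 is a leaf — visit 1.
    Visit 35.
  At 6: no right child.
  Visit 6.
At 33: go right to 27.
  At 27: go left to 7.
    At 7: go left to 29.
      29 is a leaf — visit 29.
    At 7: no right child.
    Visit 7.
  At 27: go right to 4.
    At 4: go left to 2.
      At 2: go left to 18.
        At 18: no left child.
        At 18: go right to 30.
          30 is a leaf — visit 30.
        Visit 18.
      At 2: no right child.
      Visit 2.
    At 4: go right to 17.
      At 17: go left to 39.
        39 is a leaf — visit 39.
      At 17: go right to 8.
        8 is a leaf — visit 8.
      Visit 17.
    Visit 4.
  Visit 27.
Visit 33.
Full post-order sequence: 1, 35, 6, 29, 7, 30, 18, 2, 39, 8, 17, 4, 27, 33.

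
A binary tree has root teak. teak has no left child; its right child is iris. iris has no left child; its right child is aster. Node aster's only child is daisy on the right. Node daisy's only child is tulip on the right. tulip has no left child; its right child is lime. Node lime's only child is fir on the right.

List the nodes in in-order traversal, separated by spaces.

teak iris aster daisy tulip lime fir

In-order visits the left subtree, then the node, then the right subtree.
At teak: no left child.
Visit teak.
At teak: go right to iris.
  At iris: no left child.
  Visit iris.
  At iris: go right to aster.
    At aster: no left child.
    Visit aster.
    At aster: go right to daisy.
      At daisy: no left child.
      Visit daisy.
      At daisy: go right to tulip.
        At tulip: no left child.
        Visit tulip.
        At tulip: go right to lime.
          At lime: no left child.
          Visit lime.
          At lime: go right to fir.
            fir is a leaf — visit fir.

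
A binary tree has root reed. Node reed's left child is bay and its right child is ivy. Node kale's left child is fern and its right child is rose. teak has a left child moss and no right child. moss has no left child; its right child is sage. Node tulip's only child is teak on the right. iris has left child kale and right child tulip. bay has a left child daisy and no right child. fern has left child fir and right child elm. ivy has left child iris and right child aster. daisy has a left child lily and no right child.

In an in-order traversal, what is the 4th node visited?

reed

In-order visits the left subtree, then the node, then the right subtree.
At reed: go left to bay.
  At bay: go left to daisy.
    At daisy: go left to lily.
      lily is a leaf — visit lily.
    Visit daisy.
    At daisy: no right child.
  Visit bay.
  At bay: no right child.
Visit reed.
At reed: go right to ivy.
  At ivy: go left to iris.
    At iris: go left to kale.
      At kale: go left to fern.
        At fern: go left to fir.
          fir is a leaf — visit fir.
        Visit fern.
        At fern: go right to elm.
          elm is a leaf — visit elm.
      Visit kale.
      At kale: go right to rose.
        rose is a leaf — visit rose.
    Visit iris.
    At iris: go right to tulip.
      At tulip: no left child.
      Visit tulip.
      At tulip: go right to teak.
        At teak: go left to moss.
          At moss: no left child.
          Visit moss.
          At moss: go right to sage.
            sage is a leaf — visit sage.
        Visit teak.
        At teak: no right child.
  Visit ivy.
  At ivy: go right to aster.
    aster is a leaf — visit aster.
Full in-order sequence: lily, daisy, bay, reed, fir, fern, elm, kale, rose, iris, tulip, moss, sage, teak, ivy, aster.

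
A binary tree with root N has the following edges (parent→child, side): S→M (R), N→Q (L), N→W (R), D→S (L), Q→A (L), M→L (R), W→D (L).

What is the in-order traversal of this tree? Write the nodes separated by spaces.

A Q N S M L D W

In-order visits the left subtree, then the node, then the right subtree.
At N: go left to Q.
  At Q: go left to A.
    A is a leaf — visit A.
  Visit Q.
  At Q: no right child.
Visit N.
At N: go right to W.
  At W: go left to D.
    At D: go left to S.
      At S: no left child.
      Visit S.
      At S: go right to M.
        At M: no left child.
        Visit M.
        At M: go right to L.
          L is a leaf — visit L.
    Visit D.
    At D: no right child.
  Visit W.
  At W: no right child.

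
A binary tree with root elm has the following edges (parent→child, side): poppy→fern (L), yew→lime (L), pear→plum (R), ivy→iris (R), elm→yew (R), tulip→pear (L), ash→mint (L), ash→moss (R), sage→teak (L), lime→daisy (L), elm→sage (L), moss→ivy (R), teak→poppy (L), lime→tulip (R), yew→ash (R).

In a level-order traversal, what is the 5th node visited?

Level-order visits nodes level by level from the root, left to right within each level.
Level 0: elm
Level 1: sage, yew
Level 2: teak, lime, ash
Level 3: poppy, daisy, tulip, mint, moss
Level 4: fern, pear, ivy
Level 5: plum, iris
Full level-order sequence: elm, sage, yew, teak, lime, ash, poppy, daisy, tulip, mint, moss, fern, pear, ivy, plum, iris.

lime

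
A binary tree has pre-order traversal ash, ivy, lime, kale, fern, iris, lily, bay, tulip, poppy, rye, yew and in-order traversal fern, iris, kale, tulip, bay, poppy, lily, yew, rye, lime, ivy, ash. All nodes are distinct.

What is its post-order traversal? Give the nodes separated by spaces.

The first element of pre-order is the root; it splits in-order into left and right subtrees.
Root ash: left subtree has 11 nodes {fern, iris, kale, tulip, bay, poppy, lily, yew, rye, lime, ivy}, right has 0 { }.
  Root ivy: left subtree has 10 nodes {fern, iris, kale, tulip, bay, poppy, lily, yew, rye, lime}, right has 0 { }.
    Root lime: left subtree has 9 nodes {fern, iris, kale, tulip, bay, poppy, lily, yew, rye}, right has 0 { }.
      Root kale: left subtree has 2 nodes {fern, iris}, right has 6 {tulip, bay, poppy, lily, yew, rye}.
        Root fern: left subtree has 0 nodes { }, right has 1 {iris}.
        Root lily: left subtree has 3 nodes {tulip, bay, poppy}, right has 2 {yew, rye}.
          Root bay: left subtree has 1 node {tulip}, right has 1 {poppy}.
          Root rye: left subtree has 1 node {yew}, right has 0 { }.

iris fern tulip poppy bay yew rye lily kale lime ivy ash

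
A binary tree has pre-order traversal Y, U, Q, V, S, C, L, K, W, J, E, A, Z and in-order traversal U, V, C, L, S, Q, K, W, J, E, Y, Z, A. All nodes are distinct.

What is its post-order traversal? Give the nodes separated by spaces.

The first element of pre-order is the root; it splits in-order into left and right subtrees.
Root Y: left subtree has 10 nodes {U, V, C, L, S, Q, K, W, J, E}, right has 2 {Z, A}.
  Root U: left subtree has 0 nodes { }, right has 9 {V, C, L, S, Q, K, W, J, E}.
    Root Q: left subtree has 4 nodes {V, C, L, S}, right has 4 {K, W, J, E}.
      Root V: left subtree has 0 nodes { }, right has 3 {C, L, S}.
        Root S: left subtree has 2 nodes {C, L}, right has 0 { }.
          Root C: left subtree has 0 nodes { }, right has 1 {L}.
      Root K: left subtree has 0 nodes { }, right has 3 {W, J, E}.
        Root W: left subtree has 0 nodes { }, right has 2 {J, E}.
          Root J: left subtree has 0 nodes { }, right has 1 {E}.
  Root A: left subtree has 1 node {Z}, right has 0 { }.

L C S V E J W K Q U Z A Y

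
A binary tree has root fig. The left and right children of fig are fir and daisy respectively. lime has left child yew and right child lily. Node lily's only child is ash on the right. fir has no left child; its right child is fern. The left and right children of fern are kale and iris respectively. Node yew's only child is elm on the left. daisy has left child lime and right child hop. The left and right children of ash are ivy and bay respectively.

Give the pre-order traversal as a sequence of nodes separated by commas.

fig, fir, fern, kale, iris, daisy, lime, yew, elm, lily, ash, ivy, bay, hop

Pre-order visits the node, then its left subtree, then its right subtree.
Visit fig.
At fig: go left to fir.
  Visit fir.
  At fir: no left child.
  At fir: go right to fern.
    Visit fern.
    At fern: go left to kale.
      kale is a leaf — visit kale.
    At fern: go right to iris.
      iris is a leaf — visit iris.
At fig: go right to daisy.
  Visit daisy.
  At daisy: go left to lime.
    Visit lime.
    At lime: go left to yew.
      Visit yew.
      At yew: go left to elm.
        elm is a leaf — visit elm.
      At yew: no right child.
    At lime: go right to lily.
      Visit lily.
      At lily: no left child.
      At lily: go right to ash.
        Visit ash.
        At ash: go left to ivy.
          ivy is a leaf — visit ivy.
        At ash: go right to bay.
          bay is a leaf — visit bay.
  At daisy: go right to hop.
    hop is a leaf — visit hop.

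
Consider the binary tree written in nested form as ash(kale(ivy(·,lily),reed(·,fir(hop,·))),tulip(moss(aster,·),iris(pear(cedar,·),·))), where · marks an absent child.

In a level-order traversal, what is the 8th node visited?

Level-order visits nodes level by level from the root, left to right within each level.
Level 0: ash
Level 1: kale, tulip
Level 2: ivy, reed, moss, iris
Level 3: lily, fir, aster, pear
Level 4: hop, cedar
Full level-order sequence: ash, kale, tulip, ivy, reed, moss, iris, lily, fir, aster, pear, hop, cedar.

lily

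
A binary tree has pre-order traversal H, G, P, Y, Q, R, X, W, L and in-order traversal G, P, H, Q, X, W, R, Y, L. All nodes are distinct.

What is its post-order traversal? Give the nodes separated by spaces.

The first element of pre-order is the root; it splits in-order into left and right subtrees.
Root H: left subtree has 2 nodes {G, P}, right has 6 {Q, X, W, R, Y, L}.
  Root G: left subtree has 0 nodes { }, right has 1 {P}.
  Root Y: left subtree has 4 nodes {Q, X, W, R}, right has 1 {L}.
    Root Q: left subtree has 0 nodes { }, right has 3 {X, W, R}.
      Root R: left subtree has 2 nodes {X, W}, right has 0 { }.
        Root X: left subtree has 0 nodes { }, right has 1 {W}.

P G W X R Q L Y H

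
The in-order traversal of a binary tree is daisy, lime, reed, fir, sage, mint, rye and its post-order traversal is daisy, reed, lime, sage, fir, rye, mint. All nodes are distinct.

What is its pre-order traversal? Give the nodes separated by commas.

mint, fir, lime, daisy, reed, sage, rye

The last element of post-order is the root; it splits in-order into left and right subtrees.
Root mint: left subtree has 5 nodes {daisy, lime, reed, fir, sage}, right has 1 {rye}.
  Root fir: left subtree has 3 nodes {daisy, lime, reed}, right has 1 {sage}.
    Root lime: left subtree has 1 node {daisy}, right has 1 {reed}.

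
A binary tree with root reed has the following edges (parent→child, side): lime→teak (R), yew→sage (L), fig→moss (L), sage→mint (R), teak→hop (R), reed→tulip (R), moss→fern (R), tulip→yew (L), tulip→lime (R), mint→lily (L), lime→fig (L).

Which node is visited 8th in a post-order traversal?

Post-order visits the left subtree, then the right subtree, then the node.
At reed: no left child.
At reed: go right to tulip.
  At tulip: go left to yew.
    At yew: go left to sage.
      At sage: no left child.
      At sage: go right to mint.
        At mint: go left to lily.
          lily is a leaf — visit lily.
        At mint: no right child.
        Visit mint.
      Visit sage.
    At yew: no right child.
    Visit yew.
  At tulip: go right to lime.
    At lime: go left to fig.
      At fig: go left to moss.
        At moss: no left child.
        At moss: go right to fern.
          fern is a leaf — visit fern.
        Visit moss.
      At fig: no right child.
      Visit fig.
    At lime: go right to teak.
      At teak: no left child.
      At teak: go right to hop.
        hop is a leaf — visit hop.
      Visit teak.
    Visit lime.
  Visit tulip.
Visit reed.
Full post-order sequence: lily, mint, sage, yew, fern, moss, fig, hop, teak, lime, tulip, reed.

hop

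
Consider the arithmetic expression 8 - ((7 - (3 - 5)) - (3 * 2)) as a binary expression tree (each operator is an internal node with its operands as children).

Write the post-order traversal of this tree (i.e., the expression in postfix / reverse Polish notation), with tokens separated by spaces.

8 7 3 5 - - 3 2 * - -

Post-order on an expression tree gives postfix notation: for each operator, emit left operand, right operand, then the operator.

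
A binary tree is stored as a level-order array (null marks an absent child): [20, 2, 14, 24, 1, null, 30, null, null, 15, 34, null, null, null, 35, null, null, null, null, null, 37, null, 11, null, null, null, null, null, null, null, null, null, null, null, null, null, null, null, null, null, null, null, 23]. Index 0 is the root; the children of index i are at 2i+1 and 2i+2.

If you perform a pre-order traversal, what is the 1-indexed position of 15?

5

Pre-order visits the node, then its left subtree, then its right subtree.
Visit 20.
At 20: go left to 2.
  Visit 2.
  At 2: go left to 24.
    24 is a leaf — visit 24.
  At 2: go right to 1.
    Visit 1.
    At 1: go left to 15.
      Visit 15.
      At 15: no left child.
      At 15: go right to 37.
        Visit 37.
        At 37: no left child.
        At 37: go right to 23.
          23 is a leaf — visit 23.
    At 1: go right to 34.
      Visit 34.
      At 34: no left child.
      At 34: go right to 11.
        11 is a leaf — visit 11.
At 20: go right to 14.
  Visit 14.
  At 14: no left child.
  At 14: go right to 30.
    Visit 30.
    At 30: no left child.
    At 30: go right to 35.
      35 is a leaf — visit 35.
Full pre-order sequence: 20, 2, 24, 1, 15, 37, 23, 34, 11, 14, 30, 35.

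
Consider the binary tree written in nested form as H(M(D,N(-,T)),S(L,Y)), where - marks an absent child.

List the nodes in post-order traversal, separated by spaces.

D T N M L Y S H

Post-order visits the left subtree, then the right subtree, then the node.
At H: go left to M.
  At M: go left to D.
    D is a leaf — visit D.
  At M: go right to N.
    At N: no left child.
    At N: go right to T.
      T is a leaf — visit T.
    Visit N.
  Visit M.
At H: go right to S.
  At S: go left to L.
    L is a leaf — visit L.
  At S: go right to Y.
    Y is a leaf — visit Y.
  Visit S.
Visit H.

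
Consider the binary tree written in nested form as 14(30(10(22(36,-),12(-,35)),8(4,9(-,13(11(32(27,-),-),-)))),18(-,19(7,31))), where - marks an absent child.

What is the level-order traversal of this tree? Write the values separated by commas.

Level-order visits nodes level by level from the root, left to right within each level.
Level 0: 14
Level 1: 30, 18
Level 2: 10, 8, 19
Level 3: 22, 12, 4, 9, 7, 31
Level 4: 36, 35, 13
Level 5: 11
Level 6: 32
Level 7: 27

14, 30, 18, 10, 8, 19, 22, 12, 4, 9, 7, 31, 36, 35, 13, 11, 32, 27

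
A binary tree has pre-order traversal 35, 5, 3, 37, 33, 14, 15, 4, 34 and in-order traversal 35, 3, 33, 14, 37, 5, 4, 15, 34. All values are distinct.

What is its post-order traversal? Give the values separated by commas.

14, 33, 37, 3, 4, 34, 15, 5, 35

The first element of pre-order is the root; it splits in-order into left and right subtrees.
Root 35: left subtree has 0 nodes { }, right has 8 {3, 33, 14, 37, 5, 4, 15, 34}.
  Root 5: left subtree has 4 nodes {3, 33, 14, 37}, right has 3 {4, 15, 34}.
    Root 3: left subtree has 0 nodes { }, right has 3 {33, 14, 37}.
      Root 37: left subtree has 2 nodes {33, 14}, right has 0 { }.
        Root 33: left subtree has 0 nodes { }, right has 1 {14}.
    Root 15: left subtree has 1 node {4}, right has 1 {34}.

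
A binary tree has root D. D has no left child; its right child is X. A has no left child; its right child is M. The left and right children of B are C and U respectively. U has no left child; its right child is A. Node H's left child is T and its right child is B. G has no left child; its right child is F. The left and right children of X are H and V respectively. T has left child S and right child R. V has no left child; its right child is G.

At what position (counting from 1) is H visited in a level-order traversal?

Level-order visits nodes level by level from the root, left to right within each level.
Level 0: D
Level 1: X
Level 2: H, V
Level 3: T, B, G
Level 4: S, R, C, U, F
Level 5: A
Level 6: M
Full level-order sequence: D, X, H, V, T, B, G, S, R, C, U, F, A, M.

3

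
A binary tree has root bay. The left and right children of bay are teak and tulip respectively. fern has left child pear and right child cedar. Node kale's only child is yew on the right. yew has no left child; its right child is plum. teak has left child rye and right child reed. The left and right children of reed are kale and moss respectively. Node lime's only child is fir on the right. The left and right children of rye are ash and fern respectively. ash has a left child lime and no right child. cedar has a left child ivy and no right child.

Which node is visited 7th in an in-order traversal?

ivy

In-order visits the left subtree, then the node, then the right subtree.
At bay: go left to teak.
  At teak: go left to rye.
    At rye: go left to ash.
      At ash: go left to lime.
        At lime: no left child.
        Visit lime.
        At lime: go right to fir.
          fir is a leaf — visit fir.
      Visit ash.
      At ash: no right child.
    Visit rye.
    At rye: go right to fern.
      At fern: go left to pear.
        pear is a leaf — visit pear.
      Visit fern.
      At fern: go right to cedar.
        At cedar: go left to ivy.
          ivy is a leaf — visit ivy.
        Visit cedar.
        At cedar: no right child.
  Visit teak.
  At teak: go right to reed.
    At reed: go left to kale.
      At kale: no left child.
      Visit kale.
      At kale: go right to yew.
        At yew: no left child.
        Visit yew.
        At yew: go right to plum.
          plum is a leaf — visit plum.
    Visit reed.
    At reed: go right to moss.
      moss is a leaf — visit moss.
Visit bay.
At bay: go right to tulip.
  tulip is a leaf — visit tulip.
Full in-order sequence: lime, fir, ash, rye, pear, fern, ivy, cedar, teak, kale, yew, plum, reed, moss, bay, tulip.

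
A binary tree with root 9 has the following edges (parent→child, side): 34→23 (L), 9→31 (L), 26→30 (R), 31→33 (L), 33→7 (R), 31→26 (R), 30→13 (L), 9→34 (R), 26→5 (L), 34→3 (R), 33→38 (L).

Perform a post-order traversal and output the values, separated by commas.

Post-order visits the left subtree, then the right subtree, then the node.
At 9: go left to 31.
  At 31: go left to 33.
    At 33: go left to 38.
      38 is a leaf — visit 38.
    At 33: go right to 7.
      7 is a leaf — visit 7.
    Visit 33.
  At 31: go right to 26.
    At 26: go left to 5.
      5 is a leaf — visit 5.
    At 26: go right to 30.
      At 30: go left to 13.
        13 is a leaf — visit 13.
      At 30: no right child.
      Visit 30.
    Visit 26.
  Visit 31.
At 9: go right to 34.
  At 34: go left to 23.
    23 is a leaf — visit 23.
  At 34: go right to 3.
    3 is a leaf — visit 3.
  Visit 34.
Visit 9.

38, 7, 33, 5, 13, 30, 26, 31, 23, 3, 34, 9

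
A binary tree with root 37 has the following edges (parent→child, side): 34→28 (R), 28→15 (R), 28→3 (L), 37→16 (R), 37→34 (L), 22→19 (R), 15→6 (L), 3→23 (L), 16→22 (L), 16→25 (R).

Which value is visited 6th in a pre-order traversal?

Pre-order visits the node, then its left subtree, then its right subtree.
Visit 37.
At 37: go left to 34.
  Visit 34.
  At 34: no left child.
  At 34: go right to 28.
    Visit 28.
    At 28: go left to 3.
      Visit 3.
      At 3: go left to 23.
        23 is a leaf — visit 23.
      At 3: no right child.
    At 28: go right to 15.
      Visit 15.
      At 15: go left to 6.
        6 is a leaf — visit 6.
      At 15: no right child.
At 37: go right to 16.
  Visit 16.
  At 16: go left to 22.
    Visit 22.
    At 22: no left child.
    At 22: go right to 19.
      19 is a leaf — visit 19.
  At 16: go right to 25.
    25 is a leaf — visit 25.
Full pre-order sequence: 37, 34, 28, 3, 23, 15, 6, 16, 22, 19, 25.

15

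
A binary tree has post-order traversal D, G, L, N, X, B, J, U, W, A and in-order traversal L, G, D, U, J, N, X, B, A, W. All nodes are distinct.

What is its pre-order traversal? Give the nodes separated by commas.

The last element of post-order is the root; it splits in-order into left and right subtrees.
Root A: left subtree has 8 nodes {L, G, D, U, J, N, X, B}, right has 1 {W}.
  Root U: left subtree has 3 nodes {L, G, D}, right has 4 {J, N, X, B}.
    Root L: left subtree has 0 nodes { }, right has 2 {G, D}.
      Root G: left subtree has 0 nodes { }, right has 1 {D}.
    Root J: left subtree has 0 nodes { }, right has 3 {N, X, B}.
      Root B: left subtree has 2 nodes {N, X}, right has 0 { }.
        Root X: left subtree has 1 node {N}, right has 0 { }.

A, U, L, G, D, J, B, X, N, W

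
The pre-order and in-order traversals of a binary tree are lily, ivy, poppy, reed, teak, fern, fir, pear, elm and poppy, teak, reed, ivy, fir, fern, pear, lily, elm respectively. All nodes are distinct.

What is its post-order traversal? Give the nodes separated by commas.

teak, reed, poppy, fir, pear, fern, ivy, elm, lily

The first element of pre-order is the root; it splits in-order into left and right subtrees.
Root lily: left subtree has 7 nodes {poppy, teak, reed, ivy, fir, fern, pear}, right has 1 {elm}.
  Root ivy: left subtree has 3 nodes {poppy, teak, reed}, right has 3 {fir, fern, pear}.
    Root poppy: left subtree has 0 nodes { }, right has 2 {teak, reed}.
      Root reed: left subtree has 1 node {teak}, right has 0 { }.
    Root fern: left subtree has 1 node {fir}, right has 1 {pear}.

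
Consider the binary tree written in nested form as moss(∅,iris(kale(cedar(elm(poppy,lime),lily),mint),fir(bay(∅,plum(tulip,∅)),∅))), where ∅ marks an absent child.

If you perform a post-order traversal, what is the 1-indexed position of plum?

Post-order visits the left subtree, then the right subtree, then the node.
At moss: no left child.
At moss: go right to iris.
  At iris: go left to kale.
    At kale: go left to cedar.
      At cedar: go left to elm.
        At elm: go left to poppy.
          poppy is a leaf — visit poppy.
        At elm: go right to lime.
          lime is a leaf — visit lime.
        Visit elm.
      At cedar: go right to lily.
        lily is a leaf — visit lily.
      Visit cedar.
    At kale: go right to mint.
      mint is a leaf — visit mint.
    Visit kale.
  At iris: go right to fir.
    At fir: go left to bay.
      At bay: no left child.
      At bay: go right to plum.
        At plum: go left to tulip.
          tulip is a leaf — visit tulip.
        At plum: no right child.
        Visit plum.
      Visit bay.
    At fir: no right child.
    Visit fir.
  Visit iris.
Visit moss.
Full post-order sequence: poppy, lime, elm, lily, cedar, mint, kale, tulip, plum, bay, fir, iris, moss.

9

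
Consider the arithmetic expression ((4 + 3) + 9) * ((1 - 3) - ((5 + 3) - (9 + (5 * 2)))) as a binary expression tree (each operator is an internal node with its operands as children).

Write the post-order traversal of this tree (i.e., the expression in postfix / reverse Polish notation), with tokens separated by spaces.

4 3 + 9 + 1 3 - 5 3 + 9 5 2 * + - - *

Post-order on an expression tree gives postfix notation: for each operator, emit left operand, right operand, then the operator.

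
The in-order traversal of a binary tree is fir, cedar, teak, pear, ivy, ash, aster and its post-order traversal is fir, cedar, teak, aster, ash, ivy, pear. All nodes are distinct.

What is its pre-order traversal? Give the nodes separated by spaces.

pear teak cedar fir ivy ash aster

The last element of post-order is the root; it splits in-order into left and right subtrees.
Root pear: left subtree has 3 nodes {fir, cedar, teak}, right has 3 {ivy, ash, aster}.
  Root teak: left subtree has 2 nodes {fir, cedar}, right has 0 { }.
    Root cedar: left subtree has 1 node {fir}, right has 0 { }.
  Root ivy: left subtree has 0 nodes { }, right has 2 {ash, aster}.
    Root ash: left subtree has 0 nodes { }, right has 1 {aster}.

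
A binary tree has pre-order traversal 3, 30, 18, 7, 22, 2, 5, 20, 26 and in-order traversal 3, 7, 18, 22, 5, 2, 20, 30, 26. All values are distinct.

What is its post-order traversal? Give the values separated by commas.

7, 5, 20, 2, 22, 18, 26, 30, 3

The first element of pre-order is the root; it splits in-order into left and right subtrees.
Root 3: left subtree has 0 nodes { }, right has 8 {7, 18, 22, 5, 2, 20, 30, 26}.
  Root 30: left subtree has 6 nodes {7, 18, 22, 5, 2, 20}, right has 1 {26}.
    Root 18: left subtree has 1 node {7}, right has 4 {22, 5, 2, 20}.
      Root 22: left subtree has 0 nodes { }, right has 3 {5, 2, 20}.
        Root 2: left subtree has 1 node {5}, right has 1 {20}.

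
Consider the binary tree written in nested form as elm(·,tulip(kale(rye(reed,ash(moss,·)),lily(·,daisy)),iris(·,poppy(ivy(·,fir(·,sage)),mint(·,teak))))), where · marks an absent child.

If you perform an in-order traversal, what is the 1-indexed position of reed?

2

In-order visits the left subtree, then the node, then the right subtree.
At elm: no left child.
Visit elm.
At elm: go right to tulip.
  At tulip: go left to kale.
    At kale: go left to rye.
      At rye: go left to reed.
        reed is a leaf — visit reed.
      Visit rye.
      At rye: go right to ash.
        At ash: go left to moss.
          moss is a leaf — visit moss.
        Visit ash.
        At ash: no right child.
    Visit kale.
    At kale: go right to lily.
      At lily: no left child.
      Visit lily.
      At lily: go right to daisy.
        daisy is a leaf — visit daisy.
  Visit tulip.
  At tulip: go right to iris.
    At iris: no left child.
    Visit iris.
    At iris: go right to poppy.
      At poppy: go left to ivy.
        At ivy: no left child.
        Visit ivy.
        At ivy: go right to fir.
          At fir: no left child.
          Visit fir.
          At fir: go right to sage.
            sage is a leaf — visit sage.
      Visit poppy.
      At poppy: go right to mint.
        At mint: no left child.
        Visit mint.
        At mint: go right to teak.
          teak is a leaf — visit teak.
Full in-order sequence: elm, reed, rye, moss, ash, kale, lily, daisy, tulip, iris, ivy, fir, sage, poppy, mint, teak.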